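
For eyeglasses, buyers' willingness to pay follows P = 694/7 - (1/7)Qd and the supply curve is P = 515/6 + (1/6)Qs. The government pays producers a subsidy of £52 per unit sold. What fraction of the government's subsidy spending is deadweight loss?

DWL / government spending = 84/211

Pre-subsidy: 694/7 - (1/7)Q = 515/6 + (1/6)Q gives Q* = 43 and P* = 93.
With the subsidy, sellers receive Ps = Pb + 52 for each unit, where Pb is the price buyers pay.
On the curves, Pb = 694/7 - (1/7)Q and Ps = 515/6 + (1/6)Q; the wedge Ps − Pb = 52 gives 515/6 + (1/6)Q − (694/7 - (1/7)Q) = 52, so Q' = 211.
Then Pb = 694/7 − (1/7)·211 = 69 and Ps = 515/6 + (1/6)·211 = 121.
ΔCS = ½(43 + 211)(93 − 69) = 3048; ΔPS = ½(43 + 211)(121 − 93) = 3556.
Government spending = 52 × 211 = 10972.
DWL = ½ × 52 × (211 − 43) = 4368; fraction = 4368 / 10972 = 84/211.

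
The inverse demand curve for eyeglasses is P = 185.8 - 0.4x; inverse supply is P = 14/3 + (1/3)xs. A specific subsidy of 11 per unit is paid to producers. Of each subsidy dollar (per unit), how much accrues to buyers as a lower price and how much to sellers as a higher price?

Pre-subsidy: 185.8 - 0.4x = 14/3 + (1/3)x gives x* = 247 and P* = 87.
With the subsidy, sellers receive Ps = Pb + 11 for each unit, where Pb is the price buyers pay.
On the curves, Pb = 185.8 - 0.4x and Ps = 14/3 + (1/3)x; the wedge Ps − Pb = 11 gives 14/3 + (1/3)x − (185.8 - 0.4x) = 11, so x' = 262.
Then Pb = 185.8 − 0.4·262 = 81 and Ps = 14/3 + (1/3)·262 = 92.
Buyers' price falls by P* − Pb = 87 − 81 = 6; sellers' price rises by Ps − P* = 92 − 87 = 5.

Buyers gain 6 per unit; sellers gain 5 per unit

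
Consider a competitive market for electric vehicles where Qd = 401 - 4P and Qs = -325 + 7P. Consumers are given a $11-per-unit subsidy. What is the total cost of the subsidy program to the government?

Pre-subsidy: 401 - 4P = -325 + 7P gives P* = 66, Q* = 137.
With the rebate, buyers effectively pay Pb = Ps − 11, where Ps is the price sellers receive.
Demand in terms of Ps becomes Qd = 401 − 4(Ps − 11) = 445 - 4Ps. Setting this equal to supply: 445 - 4Ps = -325 + 7Ps, so Ps = 70.
Buyers pay Pb = 70 − 11 = 59; Q' = -325 + 7·70 = 165.
Government outlay = subsidy × quantity = 11 × 165 = 1815.

Government cost = $1815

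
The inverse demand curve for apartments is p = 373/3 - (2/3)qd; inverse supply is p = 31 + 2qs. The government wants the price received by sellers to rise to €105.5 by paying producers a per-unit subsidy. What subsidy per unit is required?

Required subsidy s = €6 per unit

At a seller price of 105.5, quantity supplied is -15.5 + 0.5·105.5 = 37.25.
Buyers absorb 37.25 only when they pay pb = 373/3 − (2/3)·37.25 = 99.5.
s = ps − pb = 105.5 − 99.5 = 6.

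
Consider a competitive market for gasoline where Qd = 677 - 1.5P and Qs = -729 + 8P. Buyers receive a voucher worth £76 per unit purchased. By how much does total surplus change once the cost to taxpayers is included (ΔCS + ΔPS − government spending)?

Pre-subsidy: 677 - 1.5P = -729 + 8P gives P* = 148, Q* = 455.
With the rebate, buyers effectively pay Pb = Ps − 76, where Ps is the price sellers receive.
Demand in terms of Ps becomes Qd = 677 − 1.5(Ps − 76) = 791 - 1.5Ps. Setting this equal to supply: 791 - 1.5Ps = -729 + 8Ps, so Ps = 160.
Buyers pay Pb = 160 − 76 = 84; Q' = -729 + 8·160 = 551.
ΔCS = ½(455 + 551)(148 − 84) = 32192; ΔPS = ½(455 + 551)(160 − 148) = 6036.
Government spending = 76 × 551 = 41876.
Net change = 32192 + 6036 − 41876 = -3648. The loss equals the DWL triangle ½·76·96.

Net change in total surplus = -£3648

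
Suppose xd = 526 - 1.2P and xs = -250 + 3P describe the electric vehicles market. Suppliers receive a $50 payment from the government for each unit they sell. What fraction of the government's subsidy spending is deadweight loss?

Pre-subsidy: 526 - 1.2P = -250 + 3P gives P* = 3880/21, x* = 2130/7.
With the subsidy, sellers receive Ps = Pb + 50 for each unit, where Pb is the price buyers pay.
Supply in terms of Pb becomes xs = -250 + 3(Pb + 50) = -100 + 3Pb. Setting this equal to demand: 526 - 1.2Pb = -100 + 3Pb, so Pb = 3130/21.
Sellers receive Ps = 3130/21 + 50 = 4180/21; x' = 526 − 1.2·(3130/21) = 2430/7.
ΔCS = ½(2130/7 + 2430/7)(3880/21 − 3130/21) = 570000/49; ΔPS = ½(2130/7 + 2430/7)(4180/21 − 3880/21) = 228000/49.
Government spending = 50 × 2430/7 = 121500/7.
DWL = ½ × 50 × (2430/7 − 2130/7) = 7500/7; fraction = (7500/7) / (121500/7) = 5/81.

DWL / government spending = 5/81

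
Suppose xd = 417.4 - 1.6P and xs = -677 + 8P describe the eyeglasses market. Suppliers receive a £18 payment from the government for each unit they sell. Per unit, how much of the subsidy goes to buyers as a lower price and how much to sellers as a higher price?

Buyers gain £15 per unit; sellers gain £3 per unit

Pre-subsidy: 417.4 - 1.6P = -677 + 8P gives P* = 114, x* = 235.
With the subsidy, sellers receive Ps = Pb + 18 for each unit, where Pb is the price buyers pay.
Supply in terms of Pb becomes xs = -677 + 8(Pb + 18) = -533 + 8Pb. Setting this equal to demand: 417.4 - 1.6Pb = -533 + 8Pb, so Pb = 99.
Sellers receive Ps = 99 + 18 = 117; x' = 417.4 − 1.6·99 = 259.
Buyers' price falls by P* − Pb = 114 − 99 = 15; sellers' price rises by Ps − P* = 117 − 114 = 3.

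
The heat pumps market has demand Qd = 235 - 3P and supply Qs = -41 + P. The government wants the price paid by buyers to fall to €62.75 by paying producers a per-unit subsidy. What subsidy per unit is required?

At a buyer price of 62.75, quantity demanded is 235 − 3·62.75 = 46.75.
Sellers supply 46.75 only when they receive Ps with -41 + 1·Ps = 46.75, i.e. Ps = 87.75.
s = Ps − Pb = 87.75 − 62.75 = 25.

Required subsidy s = €25 per unit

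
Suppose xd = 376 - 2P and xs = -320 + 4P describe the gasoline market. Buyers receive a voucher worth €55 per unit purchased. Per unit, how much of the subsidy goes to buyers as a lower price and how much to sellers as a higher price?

Buyers gain 110/3 per unit; sellers gain 55/3 per unit

Pre-subsidy: 376 - 2P = -320 + 4P gives P* = 116, x* = 144.
With the rebate, buyers effectively pay Pb = Ps − 55, where Ps is the price sellers receive.
Demand in terms of Ps becomes xd = 376 − 2(Ps − 55) = 486 - 2Ps. Setting this equal to supply: 486 - 2Ps = -320 + 4Ps, so Ps = 403/3.
Buyers pay Pb = 403/3 − 55 = 238/3; x' = -320 + 4·(403/3) = 652/3.
Buyers' price falls by P* − Pb = 116 − 238/3 = 110/3; sellers' price rises by Ps − P* = 403/3 − 116 = 55/3.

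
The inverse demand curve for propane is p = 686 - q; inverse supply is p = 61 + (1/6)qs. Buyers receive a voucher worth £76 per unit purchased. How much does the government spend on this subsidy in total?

Government cost = 319656/7

Pre-subsidy: 686 - q = 61 + (1/6)q gives q* = 3750/7 and p* = 1052/7.
With the rebate, buyers effectively pay pb = ps − 76, where ps is the price sellers receive.
On the curves, pb = 686 - q and ps = 61 + (1/6)q; the wedge ps − pb = 76 gives 61 + (1/6)q − (686 - q) = 76, so q' = 4206/7.
Then pb = 686 − 1·(4206/7) = 596/7 and ps = 61 + (1/6)·(4206/7) = 1128/7.
Government outlay = subsidy × quantity = 76 × 4206/7 = 319656/7.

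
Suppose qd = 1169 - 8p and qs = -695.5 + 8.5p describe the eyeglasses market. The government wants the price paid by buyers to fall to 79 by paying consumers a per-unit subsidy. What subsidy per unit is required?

Required subsidy s = 66 per unit

At a buyer price of 79, quantity demanded is 1169 − 8·79 = 537.
Sellers supply 537 only when they receive ps with -695.5 + 8.5·ps = 537, i.e. ps = 145.
s = ps − pb = 145 − 79 = 66.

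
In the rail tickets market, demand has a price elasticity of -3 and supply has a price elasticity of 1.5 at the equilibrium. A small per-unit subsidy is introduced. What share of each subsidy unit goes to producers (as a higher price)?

Producer share = 2/3

For a small subsidy around the equilibrium, the benefit split depends on the relative slopes, which at a point are proportional to the elasticities.
Buyer share = εs/(εs + |εd|) = 1.5/(1.5 + 3) = 1/3; seller share = |εd|/(εs + |εd|) = 2/3.
So producers capture 2/3 of the subsidy.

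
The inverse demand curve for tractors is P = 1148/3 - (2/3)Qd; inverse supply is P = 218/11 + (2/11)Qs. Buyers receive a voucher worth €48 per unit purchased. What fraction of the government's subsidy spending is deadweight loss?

DWL / government spending = 396/6779

Pre-subsidy: 1148/3 - (2/3)Q = 218/11 + (2/11)Q gives Q* = 5987/14 and P* = 683/7.
With the rebate, buyers effectively pay Pb = Ps − 48, where Ps is the price sellers receive.
On the curves, Pb = 1148/3 - (2/3)Q and Ps = 218/11 + (2/11)Q; the wedge Ps − Pb = 48 gives 218/11 + (2/11)Q − (1148/3 - (2/3)Q) = 48, so Q' = 6779/14.
Then Pb = 1148/3 − (2/3)·(6779/14) = 419/7 and Ps = 218/11 + (2/11)·(6779/14) = 755/7.
ΔCS = ½(5987/14 + 6779/14)(683/7 − 419/7) = 842556/49; ΔPS = ½(5987/14 + 6779/14)(755/7 − 683/7) = 229788/49.
Government spending = 48 × 6779/14 = 162696/7.
DWL = ½ × 48 × (6779/14 − 5987/14) = 9504/7; fraction = (9504/7) / (162696/7) = 396/6779.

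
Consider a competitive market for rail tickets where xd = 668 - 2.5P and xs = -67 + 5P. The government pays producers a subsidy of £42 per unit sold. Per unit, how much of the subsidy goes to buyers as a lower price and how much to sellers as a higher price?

Pre-subsidy: 668 - 2.5P = -67 + 5P gives P* = 98, x* = 423.
With the subsidy, sellers receive Ps = Pb + 42 for each unit, where Pb is the price buyers pay.
Supply in terms of Pb becomes xs = -67 + 5(Pb + 42) = 143 + 5Pb. Setting this equal to demand: 668 - 2.5Pb = 143 + 5Pb, so Pb = 70.
Sellers receive Ps = 70 + 42 = 112; x' = 668 − 2.5·70 = 493.
Buyers' price falls by P* − Pb = 98 − 70 = 28; sellers' price rises by Ps − P* = 112 − 98 = 14.

Buyers gain £28 per unit; sellers gain £14 per unit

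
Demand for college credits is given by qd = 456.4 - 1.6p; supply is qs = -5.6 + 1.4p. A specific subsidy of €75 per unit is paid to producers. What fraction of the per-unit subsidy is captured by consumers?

Pre-subsidy: 456.4 - 1.6p = -5.6 + 1.4p gives p* = 154, q* = 210.
With the subsidy, sellers receive ps = pb + 75 for each unit, where pb is the price buyers pay.
Supply in terms of pb becomes qs = -5.6 + 1.4(pb + 75) = 99.4 + 1.4pb. Setting this equal to demand: 456.4 - 1.6pb = 99.4 + 1.4pb, so pb = 119.
Sellers receive ps = 119 + 75 = 194; q' = 456.4 − 1.6·119 = 266.
Buyers' price falls by p* − pb = 154 − 119 = 35; sellers' price rises by ps − p* = 194 − 154 = 40.
So consumers capture 35/75 = 7/15 of each unit of subsidy.

Consumer share = 7/15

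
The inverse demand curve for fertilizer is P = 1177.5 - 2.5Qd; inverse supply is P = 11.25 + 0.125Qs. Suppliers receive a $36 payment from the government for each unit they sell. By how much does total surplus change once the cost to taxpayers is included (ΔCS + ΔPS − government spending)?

Net change in total surplus = -1728/7

Pre-subsidy: 1177.5 - 2.5Q = 11.25 + 0.125Q gives Q* = 3110/7 and P* = 935/14.
With the subsidy, sellers receive Ps = Pb + 36 for each unit, where Pb is the price buyers pay.
On the curves, Pb = 1177.5 - 2.5Q and Ps = 11.25 + 0.125Q; the wedge Ps − Pb = 36 gives 11.25 + 0.125Q − (1177.5 - 2.5Q) = 36, so Q' = 458.
Then Pb = 1177.5 − 2.5·458 = 32.5 and Ps = 11.25 + 0.125·458 = 68.5.
ΔCS = ½(3110/7 + 458)(935/14 − 32.5) = 757920/49; ΔPS = ½(3110/7 + 458)(68.5 − 935/14) = 37896/49.
Government spending = 36 × 458 = 16488.
Net change = 757920/49 + 37896/49 − 16488 = -1728/7. The loss equals the DWL triangle ½·36·96/7.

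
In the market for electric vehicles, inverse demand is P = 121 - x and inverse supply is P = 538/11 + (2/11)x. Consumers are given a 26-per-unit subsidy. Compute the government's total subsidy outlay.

Pre-subsidy: 121 - x = 538/11 + (2/11)x gives x* = 61 and P* = 60.
With the rebate, buyers effectively pay Pb = Ps − 26, where Ps is the price sellers receive.
On the curves, Pb = 121 - x and Ps = 538/11 + (2/11)x; the wedge Ps − Pb = 26 gives 538/11 + (2/11)x − (121 - x) = 26, so x' = 83.
Then Pb = 121 − 1·83 = 38 and Ps = 538/11 + (2/11)·83 = 64.
Government outlay = subsidy × quantity = 26 × 83 = 2158.

Government cost = 2158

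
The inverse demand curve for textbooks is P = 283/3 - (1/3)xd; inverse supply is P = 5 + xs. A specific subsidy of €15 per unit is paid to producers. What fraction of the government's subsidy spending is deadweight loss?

DWL / government spending = 45/626

Pre-subsidy: 283/3 - (1/3)x = 5 + x gives x* = 67 and P* = 72.
With the subsidy, sellers receive Ps = Pb + 15 for each unit, where Pb is the price buyers pay.
On the curves, Pb = 283/3 - (1/3)x and Ps = 5 + x; the wedge Ps − Pb = 15 gives 5 + x − (283/3 - (1/3)x) = 15, so x' = 78.25.
Then Pb = 283/3 − (1/3)·78.25 = 68.25 and Ps = 5 + 1·78.25 = 83.25.
ΔCS = ½(67 + 78.25)(72 − 68.25) = 272.34375; ΔPS = ½(67 + 78.25)(83.25 − 72) = 817.03125.
Government spending = 15 × 78.25 = 1173.75.
DWL = ½ × 15 × (78.25 − 67) = 84.375; fraction = 84.375 / 1173.75 = 45/626.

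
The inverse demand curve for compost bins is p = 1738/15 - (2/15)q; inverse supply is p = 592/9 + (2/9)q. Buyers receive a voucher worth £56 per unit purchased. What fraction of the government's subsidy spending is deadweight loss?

Pre-subsidy: 1738/15 - (2/15)q = 592/9 + (2/9)q gives q* = 140.875 and p* = 1165/12.
With the rebate, buyers effectively pay pb = ps − 56, where ps is the price sellers receive.
On the curves, pb = 1738/15 - (2/15)q and ps = 592/9 + (2/9)q; the wedge ps − pb = 56 gives 592/9 + (2/9)q − (1738/15 - (2/15)q) = 56, so q' = 298.375.
Then pb = 1738/15 − (2/15)·298.375 = 913/12 and ps = 592/9 + (2/9)·298.375 = 1585/12.
ΔCS = ½(140.875 + 298.375)(1165/12 − 913/12) = 4612.125; ΔPS = ½(140.875 + 298.375)(1585/12 − 1165/12) = 7686.875.
Government spending = 56 × 298.375 = 16709.
DWL = ½ × 56 × (298.375 − 140.875) = 4410; fraction = 4410 / 16709 = 90/341.

DWL / government spending = 90/341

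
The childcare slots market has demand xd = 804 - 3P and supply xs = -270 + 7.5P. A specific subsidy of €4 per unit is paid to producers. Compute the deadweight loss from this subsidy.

Deadweight loss = 120/7

Pre-subsidy: 804 - 3P = -270 + 7.5P gives P* = 716/7, x* = 3480/7.
With the subsidy, sellers receive Ps = Pb + 4 for each unit, where Pb is the price buyers pay.
Supply in terms of Pb becomes xs = -270 + 7.5(Pb + 4) = -240 + 7.5Pb. Setting this equal to demand: 804 - 3Pb = -240 + 7.5Pb, so Pb = 696/7.
Sellers receive Ps = 696/7 + 4 = 724/7; x' = 804 − 3·(696/7) = 3540/7.
The subsidy expands output by 3540/7 − 3480/7 = 60/7 past the efficient level; on those units the gap between marginal cost and willingness to pay runs from 0 up to 4.
DWL = ½ × 4 × 60/7 = 120/7.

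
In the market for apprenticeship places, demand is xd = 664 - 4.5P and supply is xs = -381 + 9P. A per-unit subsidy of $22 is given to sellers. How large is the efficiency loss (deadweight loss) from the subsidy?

Pre-subsidy: 664 - 4.5P = -381 + 9P gives P* = 2090/27, x* = 947/3.
With the subsidy, sellers receive Ps = Pb + 22 for each unit, where Pb is the price buyers pay.
Supply in terms of Pb becomes xs = -381 + 9(Pb + 22) = -183 + 9Pb. Setting this equal to demand: 664 - 4.5Pb = -183 + 9Pb, so Pb = 1694/27.
Sellers receive Ps = 1694/27 + 22 = 2288/27; x' = 664 − 4.5·(1694/27) = 1145/3.
The subsidy expands output by 1145/3 − 947/3 = 66 past the efficient level; on those units the gap between marginal cost and willingness to pay runs from 0 up to 22.
DWL = ½ × 22 × 66 = 726.

Deadweight loss = $726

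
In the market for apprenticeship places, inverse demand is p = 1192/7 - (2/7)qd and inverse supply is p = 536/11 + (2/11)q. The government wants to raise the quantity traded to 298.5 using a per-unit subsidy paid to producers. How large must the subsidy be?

At q = 298.5, from the demand curve buyers pay pb = 1192/7 − (2/7)·298.5 = 85; from the supply curve sellers need ps = 536/11 + (2/11)·298.5 = 103.
The subsidy must fill the gap: s = ps − pb = 103 − 85 = 18.

Required subsidy s = 18 per unit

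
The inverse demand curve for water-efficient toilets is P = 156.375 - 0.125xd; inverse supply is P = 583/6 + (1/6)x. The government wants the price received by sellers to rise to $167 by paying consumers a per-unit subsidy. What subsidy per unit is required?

Required subsidy s = $63 per unit

At a seller price of 167, quantity supplied is -583 + 6·167 = 419.
Buyers absorb 419 only when they pay Pb = 156.375 − 0.125·419 = 104.
s = Ps − Pb = 167 − 104 = 63.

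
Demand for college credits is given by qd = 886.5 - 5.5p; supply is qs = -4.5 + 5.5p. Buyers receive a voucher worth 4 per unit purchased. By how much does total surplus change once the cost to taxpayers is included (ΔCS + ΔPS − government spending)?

Net change in total surplus = -22

Pre-subsidy: 886.5 - 5.5p = -4.5 + 5.5p gives p* = 81, q* = 441.
With the rebate, buyers effectively pay pb = ps − 4, where ps is the price sellers receive.
Demand in terms of ps becomes qd = 886.5 − 5.5(ps − 4) = 908.5 - 5.5ps. Setting this equal to supply: 908.5 - 5.5ps = -4.5 + 5.5ps, so ps = 83.
Buyers pay pb = 83 − 4 = 79; q' = -4.5 + 5.5·83 = 452.
ΔCS = ½(441 + 452)(81 − 79) = 893; ΔPS = ½(441 + 452)(83 − 81) = 893.
Government spending = 4 × 452 = 1808.
Net change = 893 + 893 − 1808 = -22. The loss equals the DWL triangle ½·4·11.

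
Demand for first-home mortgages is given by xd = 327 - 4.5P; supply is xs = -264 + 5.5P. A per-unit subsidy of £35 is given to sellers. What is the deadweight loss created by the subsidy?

Pre-subsidy: 327 - 4.5P = -264 + 5.5P gives P* = 59.1, x* = 61.05.
With the subsidy, sellers receive Ps = Pb + 35 for each unit, where Pb is the price buyers pay.
Supply in terms of Pb becomes xs = -264 + 5.5(Pb + 35) = -71.5 + 5.5Pb. Setting this equal to demand: 327 - 4.5Pb = -71.5 + 5.5Pb, so Pb = 39.85.
Sellers receive Ps = 39.85 + 35 = 74.85; x' = 327 − 4.5·39.85 = 147.675.
The subsidy expands output by 147.675 − 61.05 = 86.625 past the efficient level; on those units the gap between marginal cost and willingness to pay runs from 0 up to 35.
DWL = ½ × 35 × 86.625 = 1515.9375.

Deadweight loss = £1515.9375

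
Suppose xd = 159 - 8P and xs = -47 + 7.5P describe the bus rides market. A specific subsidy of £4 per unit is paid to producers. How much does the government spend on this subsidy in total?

Government cost = 8452/31

Pre-subsidy: 159 - 8P = -47 + 7.5P gives P* = 412/31, x* = 1633/31.
With the subsidy, sellers receive Ps = Pb + 4 for each unit, where Pb is the price buyers pay.
Supply in terms of Pb becomes xs = -47 + 7.5(Pb + 4) = -17 + 7.5Pb. Setting this equal to demand: 159 - 8Pb = -17 + 7.5Pb, so Pb = 352/31.
Sellers receive Ps = 352/31 + 4 = 476/31; x' = 159 − 8·(352/31) = 2113/31.
Government outlay = subsidy × quantity = 4 × 2113/31 = 8452/31.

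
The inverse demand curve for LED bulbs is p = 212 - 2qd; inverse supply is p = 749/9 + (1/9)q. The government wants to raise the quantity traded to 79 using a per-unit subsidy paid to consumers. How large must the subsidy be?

At q = 79, from the demand curve buyers pay pb = 212 − 2·79 = 54; from the supply curve sellers need ps = 749/9 + (1/9)·79 = 92.
The subsidy must fill the gap: s = ps − pb = 92 − 54 = 38.

Required subsidy s = 38 per unit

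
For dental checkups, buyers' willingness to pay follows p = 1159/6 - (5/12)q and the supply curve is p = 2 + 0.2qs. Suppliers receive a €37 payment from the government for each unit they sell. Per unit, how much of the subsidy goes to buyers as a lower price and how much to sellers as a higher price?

Buyers gain €25 per unit; sellers gain €12 per unit

Pre-subsidy: 1159/6 - (5/12)q = 2 + 0.2q gives q* = 310 and p* = 64.
With the subsidy, sellers receive ps = pb + 37 for each unit, where pb is the price buyers pay.
On the curves, pb = 1159/6 - (5/12)q and ps = 2 + 0.2q; the wedge ps − pb = 37 gives 2 + 0.2q − (1159/6 - (5/12)q) = 37, so q' = 370.
Then pb = 1159/6 − (5/12)·370 = 39 and ps = 2 + 0.2·370 = 76.
Buyers' price falls by p* − pb = 64 − 39 = 25; sellers' price rises by ps − p* = 76 − 64 = 12.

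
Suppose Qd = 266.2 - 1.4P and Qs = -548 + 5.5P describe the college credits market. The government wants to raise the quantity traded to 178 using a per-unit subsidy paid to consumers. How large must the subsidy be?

Required subsidy s = 69 per unit

At Q = 178, invert demand for the buyer price: Pb = (266.2 − 178)/1.4 = 63; invert supply for the seller price: Ps = (178 − (-548))/5.5 = 132.
The subsidy must fill the gap: s = Ps − Pb = 132 − 63 = 69.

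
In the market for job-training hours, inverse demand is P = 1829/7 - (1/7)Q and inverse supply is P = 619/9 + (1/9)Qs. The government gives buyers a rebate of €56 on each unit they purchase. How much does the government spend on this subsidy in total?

Pre-subsidy: 1829/7 - (1/7)Q = 619/9 + (1/9)Q gives Q* = 758 and P* = 153.
With the rebate, buyers effectively pay Pb = Ps − 56, where Ps is the price sellers receive.
On the curves, Pb = 1829/7 - (1/7)Q and Ps = 619/9 + (1/9)Q; the wedge Ps − Pb = 56 gives 619/9 + (1/9)Q − (1829/7 - (1/7)Q) = 56, so Q' = 978.5.
Then Pb = 1829/7 − (1/7)·978.5 = 121.5 and Ps = 619/9 + (1/9)·978.5 = 177.5.
Government outlay = subsidy × quantity = 56 × 978.5 = 54796.

Government cost = €54796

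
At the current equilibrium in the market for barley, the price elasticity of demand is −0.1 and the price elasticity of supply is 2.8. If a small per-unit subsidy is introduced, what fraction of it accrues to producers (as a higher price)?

Producer share = 1/29

For a small subsidy around the equilibrium, the benefit split depends on the relative slopes, which at a point are proportional to the elasticities.
Buyer share = εs/(εs + |εd|) = 2.8/(2.8 + 0.1) = 28/29; seller share = |εd|/(εs + |εd|) = 1/29.
So producers capture 1/29 of the subsidy.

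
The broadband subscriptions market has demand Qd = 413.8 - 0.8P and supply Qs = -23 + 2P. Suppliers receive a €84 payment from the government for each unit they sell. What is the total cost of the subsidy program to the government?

Pre-subsidy: 413.8 - 0.8P = -23 + 2P gives P* = 156, Q* = 289.
With the subsidy, sellers receive Ps = Pb + 84 for each unit, where Pb is the price buyers pay.
Supply in terms of Pb becomes Qs = -23 + 2(Pb + 84) = 145 + 2Pb. Setting this equal to demand: 413.8 - 0.8Pb = 145 + 2Pb, so Pb = 96.
Sellers receive Ps = 96 + 84 = 180; Q' = 413.8 − 0.8·96 = 337.
Government outlay = subsidy × quantity = 84 × 337 = 28308.

Government cost = €28308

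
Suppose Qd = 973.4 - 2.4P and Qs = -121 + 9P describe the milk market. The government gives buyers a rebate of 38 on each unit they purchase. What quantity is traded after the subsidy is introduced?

Q' = 815

Pre-subsidy: 973.4 - 2.4P = -121 + 9P gives P* = 96, Q* = 743.
With the rebate, buyers effectively pay Pb = Ps − 38, where Ps is the price sellers receive.
Demand in terms of Ps becomes Qd = 973.4 − 2.4(Ps − 38) = 1064.6 - 2.4Ps. Setting this equal to supply: 1064.6 - 2.4Ps = -121 + 9Ps, so Ps = 104.
Buyers pay Pb = 104 − 38 = 66; Q' = -121 + 9·104 = 815.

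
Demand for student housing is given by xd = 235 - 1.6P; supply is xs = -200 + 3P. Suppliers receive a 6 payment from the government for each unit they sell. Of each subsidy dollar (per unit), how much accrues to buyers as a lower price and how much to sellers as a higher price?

Buyers gain 90/23 per unit; sellers gain 48/23 per unit

Pre-subsidy: 235 - 1.6P = -200 + 3P gives P* = 2175/23, x* = 1925/23.
With the subsidy, sellers receive Ps = Pb + 6 for each unit, where Pb is the price buyers pay.
Supply in terms of Pb becomes xs = -200 + 3(Pb + 6) = -182 + 3Pb. Setting this equal to demand: 235 - 1.6Pb = -182 + 3Pb, so Pb = 2085/23.
Sellers receive Ps = 2085/23 + 6 = 2223/23; x' = 235 − 1.6·(2085/23) = 2069/23.
Buyers' price falls by P* − Pb = 2175/23 − 2085/23 = 90/23; sellers' price rises by Ps − P* = 2223/23 − 2175/23 = 48/23.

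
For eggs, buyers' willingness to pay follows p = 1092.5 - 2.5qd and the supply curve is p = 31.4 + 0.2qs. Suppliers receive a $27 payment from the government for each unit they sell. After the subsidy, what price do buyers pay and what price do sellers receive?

Buyers pay $85; sellers receive $112

Pre-subsidy: 1092.5 - 2.5q = 31.4 + 0.2q gives q* = 393 and p* = 110.
With the subsidy, sellers receive ps = pb + 27 for each unit, where pb is the price buyers pay.
On the curves, pb = 1092.5 - 2.5q and ps = 31.4 + 0.2q; the wedge ps − pb = 27 gives 31.4 + 0.2q − (1092.5 - 2.5q) = 27, so q' = 403.
Then pb = 1092.5 − 2.5·403 = 85 and ps = 31.4 + 0.2·403 = 112.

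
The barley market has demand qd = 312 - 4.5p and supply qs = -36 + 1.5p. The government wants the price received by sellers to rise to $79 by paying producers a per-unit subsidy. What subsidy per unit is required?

Required subsidy s = $28 per unit

At a seller price of 79, quantity supplied is -36 + 1.5·79 = 82.5.
Buyers absorb 82.5 only when they pay pb with 312 − 4.5·pb = 82.5, i.e. pb = 51.
s = ps − pb = 79 − 51 = 28.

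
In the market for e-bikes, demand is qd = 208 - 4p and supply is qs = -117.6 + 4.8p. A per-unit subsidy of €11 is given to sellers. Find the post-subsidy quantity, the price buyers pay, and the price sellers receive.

Pre-subsidy: 208 - 4p = -117.6 + 4.8p gives p* = 37, q* = 60.
With the subsidy, sellers receive ps = pb + 11 for each unit, where pb is the price buyers pay.
Supply in terms of pb becomes qs = -117.6 + 4.8(pb + 11) = -64.8 + 4.8pb. Setting this equal to demand: 208 - 4pb = -64.8 + 4.8pb, so pb = 31.
Sellers receive ps = 31 + 11 = 42; q' = 208 − 4·31 = 84.

q' = 84; buyers pay €31; sellers receive €42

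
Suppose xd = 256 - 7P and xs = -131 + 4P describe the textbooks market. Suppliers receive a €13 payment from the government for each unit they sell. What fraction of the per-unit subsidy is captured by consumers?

Consumer share = 4/11

Pre-subsidy: 256 - 7P = -131 + 4P gives P* = 387/11, x* = 107/11.
With the subsidy, sellers receive Ps = Pb + 13 for each unit, where Pb is the price buyers pay.
Supply in terms of Pb becomes xs = -131 + 4(Pb + 13) = -79 + 4Pb. Setting this equal to demand: 256 - 7Pb = -79 + 4Pb, so Pb = 335/11.
Sellers receive Ps = 335/11 + 13 = 478/11; x' = 256 − 7·(335/11) = 471/11.
Buyers' price falls by P* − Pb = 387/11 − 335/11 = 52/11; sellers' price rises by Ps − P* = 478/11 − 387/11 = 91/11.
So consumers capture (52/11)/13 = 4/11 of each unit of subsidy.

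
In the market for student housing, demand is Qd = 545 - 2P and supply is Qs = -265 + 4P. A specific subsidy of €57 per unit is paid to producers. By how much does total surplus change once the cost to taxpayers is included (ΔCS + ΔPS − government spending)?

Net change in total surplus = -€2166

Pre-subsidy: 545 - 2P = -265 + 4P gives P* = 135, Q* = 275.
With the subsidy, sellers receive Ps = Pb + 57 for each unit, where Pb is the price buyers pay.
Supply in terms of Pb becomes Qs = -265 + 4(Pb + 57) = -37 + 4Pb. Setting this equal to demand: 545 - 2Pb = -37 + 4Pb, so Pb = 97.
Sellers receive Ps = 97 + 57 = 154; Q' = 545 − 2·97 = 351.
ΔCS = ½(275 + 351)(135 − 97) = 11894; ΔPS = ½(275 + 351)(154 − 135) = 5947.
Government spending = 57 × 351 = 20007.
Net change = 11894 + 5947 − 20007 = -2166. The loss equals the DWL triangle ½·57·76.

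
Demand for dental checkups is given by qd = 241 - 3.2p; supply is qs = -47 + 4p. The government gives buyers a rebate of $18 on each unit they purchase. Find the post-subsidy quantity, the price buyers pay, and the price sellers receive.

q' = 145; buyers pay $30; sellers receive $48

Pre-subsidy: 241 - 3.2p = -47 + 4p gives p* = 40, q* = 113.
With the rebate, buyers effectively pay pb = ps − 18, where ps is the price sellers receive.
Demand in terms of ps becomes qd = 241 − 3.2(ps − 18) = 298.6 - 3.2ps. Setting this equal to supply: 298.6 - 3.2ps = -47 + 4ps, so ps = 48.
Buyers pay pb = 48 − 18 = 30; q' = -47 + 4·48 = 145.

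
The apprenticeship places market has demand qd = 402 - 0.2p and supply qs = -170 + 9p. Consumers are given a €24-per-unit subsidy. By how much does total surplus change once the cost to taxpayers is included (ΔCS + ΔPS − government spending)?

Net change in total surplus = -1296/23

Pre-subsidy: 402 - 0.2p = -170 + 9p gives p* = 1430/23, q* = 8960/23.
With the rebate, buyers effectively pay pb = ps − 24, where ps is the price sellers receive.
Demand in terms of ps becomes qd = 402 − 0.2(ps − 24) = 406.8 - 0.2ps. Setting this equal to supply: 406.8 - 0.2ps = -170 + 9ps, so ps = 1442/23.
Buyers pay pb = 1442/23 − 24 = 890/23; q' = -170 + 9·(1442/23) = 9068/23.
ΔCS = ½(8960/23 + 9068/23)(1430/23 − 890/23) = 4867560/529; ΔPS = ½(8960/23 + 9068/23)(1442/23 − 1430/23) = 108168/529.
Government spending = 24 × 9068/23 = 217632/23.
Net change = 4867560/529 + 108168/529 − 217632/23 = -1296/23. The loss equals the DWL triangle ½·24·108/23.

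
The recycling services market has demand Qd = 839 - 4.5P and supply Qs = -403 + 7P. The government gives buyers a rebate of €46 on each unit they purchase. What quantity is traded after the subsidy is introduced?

Q' = 479

Pre-subsidy: 839 - 4.5P = -403 + 7P gives P* = 108, Q* = 353.
With the rebate, buyers effectively pay Pb = Ps − 46, where Ps is the price sellers receive.
Demand in terms of Ps becomes Qd = 839 − 4.5(Ps − 46) = 1046 - 4.5Ps. Setting this equal to supply: 1046 - 4.5Ps = -403 + 7Ps, so Ps = 126.
Buyers pay Pb = 126 − 46 = 80; Q' = -403 + 7·126 = 479.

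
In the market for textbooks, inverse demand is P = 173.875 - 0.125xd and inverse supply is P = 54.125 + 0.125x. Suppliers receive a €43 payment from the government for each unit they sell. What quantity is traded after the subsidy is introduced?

x' = 651

Pre-subsidy: 173.875 - 0.125x = 54.125 + 0.125x gives x* = 479 and P* = 114.
With the subsidy, sellers receive Ps = Pb + 43 for each unit, where Pb is the price buyers pay.
On the curves, Pb = 173.875 - 0.125x and Ps = 54.125 + 0.125x; the wedge Ps − Pb = 43 gives 54.125 + 0.125x − (173.875 - 0.125x) = 43, so x' = 651.
Then Pb = 173.875 − 0.125·651 = 92.5 and Ps = 54.125 + 0.125·651 = 135.5.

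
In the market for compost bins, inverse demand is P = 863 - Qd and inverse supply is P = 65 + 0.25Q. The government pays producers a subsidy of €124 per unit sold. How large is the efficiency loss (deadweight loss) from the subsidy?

Deadweight loss = €6150.4

Pre-subsidy: 863 - Q = 65 + 0.25Q gives Q* = 638.4 and P* = 224.6.
With the subsidy, sellers receive Ps = Pb + 124 for each unit, where Pb is the price buyers pay.
On the curves, Pb = 863 - Q and Ps = 65 + 0.25Q; the wedge Ps − Pb = 124 gives 65 + 0.25Q − (863 - Q) = 124, so Q' = 737.6.
Then Pb = 863 − 1·737.6 = 125.4 and Ps = 65 + 0.25·737.6 = 249.4.
The subsidy expands output by 737.6 − 638.4 = 99.2 past the efficient level; on those units the gap between marginal cost and willingness to pay runs from 0 up to 124.
DWL = ½ × 124 × 99.2 = 6150.4.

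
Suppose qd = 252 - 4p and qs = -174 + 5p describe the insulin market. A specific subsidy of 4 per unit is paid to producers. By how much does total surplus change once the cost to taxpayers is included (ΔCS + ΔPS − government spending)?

Net change in total surplus = -160/9

Pre-subsidy: 252 - 4p = -174 + 5p gives p* = 142/3, q* = 188/3.
With the subsidy, sellers receive ps = pb + 4 for each unit, where pb is the price buyers pay.
Supply in terms of pb becomes qs = -174 + 5(pb + 4) = -154 + 5pb. Setting this equal to demand: 252 - 4pb = -154 + 5pb, so pb = 406/9.
Sellers receive ps = 406/9 + 4 = 442/9; q' = 252 − 4·(406/9) = 644/9.
ΔCS = ½(188/3 + 644/9)(142/3 − 406/9) = 12080/81; ΔPS = ½(188/3 + 644/9)(442/9 − 142/3) = 9664/81.
Government spending = 4 × 644/9 = 2576/9.
Net change = 12080/81 + 9664/81 − 2576/9 = -160/9. The loss equals the DWL triangle ½·4·80/9.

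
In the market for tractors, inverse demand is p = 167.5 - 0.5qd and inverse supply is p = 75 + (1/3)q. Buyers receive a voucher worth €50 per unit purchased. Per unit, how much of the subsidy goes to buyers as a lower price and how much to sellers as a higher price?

Buyers gain €30 per unit; sellers gain €20 per unit

Pre-subsidy: 167.5 - 0.5q = 75 + (1/3)q gives q* = 111 and p* = 112.
With the rebate, buyers effectively pay pb = ps − 50, where ps is the price sellers receive.
On the curves, pb = 167.5 - 0.5q and ps = 75 + (1/3)q; the wedge ps − pb = 50 gives 75 + (1/3)q − (167.5 - 0.5q) = 50, so q' = 171.
Then pb = 167.5 − 0.5·171 = 82 and ps = 75 + (1/3)·171 = 132.
Buyers' price falls by p* − pb = 112 − 82 = 30; sellers' price rises by ps − p* = 132 − 112 = 20.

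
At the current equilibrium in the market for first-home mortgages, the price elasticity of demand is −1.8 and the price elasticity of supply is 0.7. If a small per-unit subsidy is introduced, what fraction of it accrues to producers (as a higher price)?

Producer share = 0.72

For a small subsidy around the equilibrium, the benefit split depends on the relative slopes, which at a point are proportional to the elasticities.
Buyer share = εs/(εs + |εd|) = 0.7/(0.7 + 1.8) = 0.28; seller share = |εd|/(εs + |εd|) = 0.72.
So producers capture 0.72 of the subsidy.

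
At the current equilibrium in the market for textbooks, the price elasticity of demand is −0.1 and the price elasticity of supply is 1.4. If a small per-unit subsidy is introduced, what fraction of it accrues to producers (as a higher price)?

For a small subsidy around the equilibrium, the benefit split depends on the relative slopes, which at a point are proportional to the elasticities.
Buyer share = εs/(εs + |εd|) = 1.4/(1.4 + 0.1) = 14/15; seller share = |εd|/(εs + |εd|) = 1/15.
So producers capture 1/15 of the subsidy.

Producer share = 1/15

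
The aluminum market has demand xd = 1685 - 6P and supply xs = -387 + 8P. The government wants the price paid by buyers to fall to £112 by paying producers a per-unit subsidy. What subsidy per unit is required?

At a buyer price of 112, quantity demanded is 1685 − 6·112 = 1013.
Sellers supply 1013 only when they receive Ps with -387 + 8·Ps = 1013, i.e. Ps = 175.
s = Ps − Pb = 175 − 112 = 63.

Required subsidy s = £63 per unit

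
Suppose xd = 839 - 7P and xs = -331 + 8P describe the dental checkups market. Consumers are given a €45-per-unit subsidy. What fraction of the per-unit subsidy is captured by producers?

Pre-subsidy: 839 - 7P = -331 + 8P gives P* = 78, x* = 293.
With the rebate, buyers effectively pay Pb = Ps − 45, where Ps is the price sellers receive.
Demand in terms of Ps becomes xd = 839 − 7(Ps − 45) = 1154 - 7Ps. Setting this equal to supply: 1154 - 7Ps = -331 + 8Ps, so Ps = 99.
Buyers pay Pb = 99 − 45 = 54; x' = -331 + 8·99 = 461.
Buyers' price falls by P* − Pb = 78 − 54 = 24; sellers' price rises by Ps − P* = 99 − 78 = 21.
So producers capture 21/45 = 7/15 of each unit of subsidy.

Producer share = 7/15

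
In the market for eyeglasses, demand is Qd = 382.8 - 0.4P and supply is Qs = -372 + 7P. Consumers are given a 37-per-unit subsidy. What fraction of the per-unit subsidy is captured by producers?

Producer share = 2/37

Pre-subsidy: 382.8 - 0.4P = -372 + 7P gives P* = 102, Q* = 342.
With the rebate, buyers effectively pay Pb = Ps − 37, where Ps is the price sellers receive.
Demand in terms of Ps becomes Qd = 382.8 − 0.4(Ps − 37) = 397.6 - 0.4Ps. Setting this equal to supply: 397.6 - 0.4Ps = -372 + 7Ps, so Ps = 104.
Buyers pay Pb = 104 − 37 = 67; Q' = -372 + 7·104 = 356.
Buyers' price falls by P* − Pb = 102 − 67 = 35; sellers' price rises by Ps − P* = 104 − 102 = 2.
So producers capture 2/37 = 2/37 of each unit of subsidy.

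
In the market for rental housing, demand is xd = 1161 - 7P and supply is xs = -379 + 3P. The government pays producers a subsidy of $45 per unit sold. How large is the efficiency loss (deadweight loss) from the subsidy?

Pre-subsidy: 1161 - 7P = -379 + 3P gives P* = 154, x* = 83.
With the subsidy, sellers receive Ps = Pb + 45 for each unit, where Pb is the price buyers pay.
Supply in terms of Pb becomes xs = -379 + 3(Pb + 45) = -244 + 3Pb. Setting this equal to demand: 1161 - 7Pb = -244 + 3Pb, so Pb = 140.5.
Sellers receive Ps = 140.5 + 45 = 185.5; x' = 1161 − 7·140.5 = 177.5.
The subsidy expands output by 177.5 − 83 = 94.5 past the efficient level; on those units the gap between marginal cost and willingness to pay runs from 0 up to 45.
DWL = ½ × 45 × 94.5 = 2126.25.

Deadweight loss = $2126.25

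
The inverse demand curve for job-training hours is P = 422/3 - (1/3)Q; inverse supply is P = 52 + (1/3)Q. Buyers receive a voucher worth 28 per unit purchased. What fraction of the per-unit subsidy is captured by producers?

Pre-subsidy: 422/3 - (1/3)Q = 52 + (1/3)Q gives Q* = 133 and P* = 289/3.
With the rebate, buyers effectively pay Pb = Ps − 28, where Ps is the price sellers receive.
On the curves, Pb = 422/3 - (1/3)Q and Ps = 52 + (1/3)Q; the wedge Ps − Pb = 28 gives 52 + (1/3)Q − (422/3 - (1/3)Q) = 28, so Q' = 175.
Then Pb = 422/3 − (1/3)·175 = 247/3 and Ps = 52 + (1/3)·175 = 331/3.
Buyers' price falls by P* − Pb = 289/3 − 247/3 = 14; sellers' price rises by Ps − P* = 331/3 − 289/3 = 14.
So producers capture 14/28 = 0.5 of each unit of subsidy.

Producer share = 0.5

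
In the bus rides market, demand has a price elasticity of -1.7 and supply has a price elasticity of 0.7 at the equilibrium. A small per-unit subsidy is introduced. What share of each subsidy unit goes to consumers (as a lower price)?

For a small subsidy around the equilibrium, the benefit split depends on the relative slopes, which at a point are proportional to the elasticities.
Buyer share = εs/(εs + |εd|) = 0.7/(0.7 + 1.7) = 7/24; seller share = |εd|/(εs + |εd|) = 17/24.

Consumer share = 7/24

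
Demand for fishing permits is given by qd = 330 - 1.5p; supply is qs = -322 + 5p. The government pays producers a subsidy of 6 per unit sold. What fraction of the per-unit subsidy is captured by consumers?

Consumer share = 10/13

Pre-subsidy: 330 - 1.5p = -322 + 5p gives p* = 1304/13, q* = 2334/13.
With the subsidy, sellers receive ps = pb + 6 for each unit, where pb is the price buyers pay.
Supply in terms of pb becomes qs = -322 + 5(pb + 6) = -292 + 5pb. Setting this equal to demand: 330 - 1.5pb = -292 + 5pb, so pb = 1244/13.
Sellers receive ps = 1244/13 + 6 = 1322/13; q' = 330 − 1.5·(1244/13) = 2424/13.
Buyers' price falls by p* − pb = 1304/13 − 1244/13 = 60/13; sellers' price rises by ps − p* = 1322/13 − 1304/13 = 18/13.
So consumers capture (60/13)/6 = 10/13 of each unit of subsidy.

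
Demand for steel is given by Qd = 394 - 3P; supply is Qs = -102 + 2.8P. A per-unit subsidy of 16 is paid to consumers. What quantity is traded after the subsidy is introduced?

Q' = 4658/29

Pre-subsidy: 394 - 3P = -102 + 2.8P gives P* = 2480/29, Q* = 3986/29.
With the rebate, buyers effectively pay Pb = Ps − 16, where Ps is the price sellers receive.
Demand in terms of Ps becomes Qd = 394 − 3(Ps − 16) = 442 - 3Ps. Setting this equal to supply: 442 - 3Ps = -102 + 2.8Ps, so Ps = 2720/29.
Buyers pay Pb = 2720/29 − 16 = 2256/29; Q' = -102 + 2.8·(2720/29) = 4658/29.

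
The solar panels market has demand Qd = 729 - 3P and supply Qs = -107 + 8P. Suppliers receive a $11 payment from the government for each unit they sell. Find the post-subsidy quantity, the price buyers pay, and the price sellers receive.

Q' = 525; buyers pay $68; sellers receive $79

Pre-subsidy: 729 - 3P = -107 + 8P gives P* = 76, Q* = 501.
With the subsidy, sellers receive Ps = Pb + 11 for each unit, where Pb is the price buyers pay.
Supply in terms of Pb becomes Qs = -107 + 8(Pb + 11) = -19 + 8Pb. Setting this equal to demand: 729 - 3Pb = -19 + 8Pb, so Pb = 68.
Sellers receive Ps = 68 + 11 = 79; Q' = 729 − 3·68 = 525.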